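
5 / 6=0.83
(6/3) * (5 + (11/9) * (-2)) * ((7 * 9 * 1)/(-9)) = -322/9 = -35.78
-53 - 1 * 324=-377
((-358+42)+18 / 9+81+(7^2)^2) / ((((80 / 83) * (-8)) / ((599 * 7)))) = -94313149/80 = -1178914.36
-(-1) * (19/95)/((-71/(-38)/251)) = 9538/355 = 26.87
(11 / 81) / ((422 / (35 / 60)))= 77/410184 = 0.00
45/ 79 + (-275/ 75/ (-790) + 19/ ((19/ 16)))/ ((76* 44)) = 4552331/7925280 = 0.57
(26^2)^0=1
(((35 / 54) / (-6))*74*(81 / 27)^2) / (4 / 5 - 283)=6475/25398 = 0.25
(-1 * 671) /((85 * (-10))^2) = -671/722500 = 0.00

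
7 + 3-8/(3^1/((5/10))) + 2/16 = 211/24 = 8.79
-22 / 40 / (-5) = 11/100 = 0.11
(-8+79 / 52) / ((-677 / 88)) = 7414/8801 = 0.84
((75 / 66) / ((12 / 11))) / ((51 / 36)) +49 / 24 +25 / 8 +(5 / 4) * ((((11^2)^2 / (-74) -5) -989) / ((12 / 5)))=-37127341/60384 = -614.85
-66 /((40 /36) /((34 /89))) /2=-5049/445 = -11.35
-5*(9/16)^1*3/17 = -0.50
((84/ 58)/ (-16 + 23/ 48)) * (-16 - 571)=1183392/21605 = 54.77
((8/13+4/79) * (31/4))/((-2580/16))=-7068/220805 = -0.03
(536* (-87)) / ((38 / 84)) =-1958544/19 = -103081.26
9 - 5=4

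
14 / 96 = 7/48 = 0.15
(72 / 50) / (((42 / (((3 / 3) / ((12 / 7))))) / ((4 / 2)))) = 1/25 = 0.04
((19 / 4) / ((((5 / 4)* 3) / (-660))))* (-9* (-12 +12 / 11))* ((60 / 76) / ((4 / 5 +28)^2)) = -625/8 = -78.12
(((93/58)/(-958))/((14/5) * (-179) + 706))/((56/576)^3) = -338985/38116904 = -0.01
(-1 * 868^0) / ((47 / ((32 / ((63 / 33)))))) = -352/987 = -0.36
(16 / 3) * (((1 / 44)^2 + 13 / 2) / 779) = 4195/94259 = 0.04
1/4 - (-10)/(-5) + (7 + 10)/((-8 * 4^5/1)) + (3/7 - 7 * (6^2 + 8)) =-17737847/57344 = -309.32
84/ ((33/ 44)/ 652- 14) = -219072/36509 = -6.00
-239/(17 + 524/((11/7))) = -2629/3855 = -0.68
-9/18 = -1/2 = -0.50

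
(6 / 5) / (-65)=-6/325 = -0.02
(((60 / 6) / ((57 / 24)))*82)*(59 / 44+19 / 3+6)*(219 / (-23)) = -11373400/253 = -44954.15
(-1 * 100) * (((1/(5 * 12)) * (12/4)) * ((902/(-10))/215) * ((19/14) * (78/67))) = 334191/100835 = 3.31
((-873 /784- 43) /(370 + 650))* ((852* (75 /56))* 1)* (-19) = 699827475/746368 = 937.64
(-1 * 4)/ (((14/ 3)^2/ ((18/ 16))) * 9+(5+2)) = -36/1631 = -0.02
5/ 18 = 0.28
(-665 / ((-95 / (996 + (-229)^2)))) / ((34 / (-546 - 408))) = -178426143/17 = -10495655.47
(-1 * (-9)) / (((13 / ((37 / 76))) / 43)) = 14319/988 = 14.49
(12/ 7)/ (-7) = -12/49 = -0.24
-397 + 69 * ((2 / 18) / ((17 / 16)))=-19879/51 = -389.78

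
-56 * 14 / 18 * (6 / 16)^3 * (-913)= 134211/64 = 2097.05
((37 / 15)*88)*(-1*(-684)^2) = -101555942.40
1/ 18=0.06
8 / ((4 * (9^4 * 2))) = 1/6561 = 0.00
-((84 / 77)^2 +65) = -8009/121 = -66.19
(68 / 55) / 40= 17/550 = 0.03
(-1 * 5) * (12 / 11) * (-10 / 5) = 120/11 = 10.91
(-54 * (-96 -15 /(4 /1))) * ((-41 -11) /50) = -140049/25 = -5601.96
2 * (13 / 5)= 26/5 = 5.20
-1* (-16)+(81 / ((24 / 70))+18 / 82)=41405/164 = 252.47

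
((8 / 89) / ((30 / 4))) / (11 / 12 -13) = -64/64525 = 0.00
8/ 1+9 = 17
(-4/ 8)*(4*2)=-4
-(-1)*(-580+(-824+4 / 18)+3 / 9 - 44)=-13027/9 = -1447.44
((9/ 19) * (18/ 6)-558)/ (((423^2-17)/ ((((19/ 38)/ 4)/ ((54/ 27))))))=-10575/54389248 = 0.00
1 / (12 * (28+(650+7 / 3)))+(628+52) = 5551521/8164 = 680.00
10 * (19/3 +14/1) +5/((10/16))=634/3 = 211.33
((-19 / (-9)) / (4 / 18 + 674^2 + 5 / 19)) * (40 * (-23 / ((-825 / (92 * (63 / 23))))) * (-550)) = -0.72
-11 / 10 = -1.10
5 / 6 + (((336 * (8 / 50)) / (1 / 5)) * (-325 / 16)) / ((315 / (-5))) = 87.50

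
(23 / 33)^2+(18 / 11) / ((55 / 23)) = 6371/5445 = 1.17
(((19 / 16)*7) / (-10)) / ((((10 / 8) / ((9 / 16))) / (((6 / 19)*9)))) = -1701/1600 = -1.06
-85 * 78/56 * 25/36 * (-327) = 3011125/112 = 26885.04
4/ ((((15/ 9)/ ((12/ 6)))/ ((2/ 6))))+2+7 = 53/5 = 10.60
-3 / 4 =-0.75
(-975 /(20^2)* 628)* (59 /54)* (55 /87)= -6623045/6264 = -1057.32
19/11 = 1.73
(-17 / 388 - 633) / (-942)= 245621/365496 = 0.67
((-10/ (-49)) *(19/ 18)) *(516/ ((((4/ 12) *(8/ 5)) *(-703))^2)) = 16125/20392624 = 0.00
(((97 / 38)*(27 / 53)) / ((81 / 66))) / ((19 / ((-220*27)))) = -6337980/19133 = -331.26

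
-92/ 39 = -2.36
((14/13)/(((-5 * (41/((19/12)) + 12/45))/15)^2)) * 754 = 148398075/13897984 = 10.68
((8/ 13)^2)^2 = 0.14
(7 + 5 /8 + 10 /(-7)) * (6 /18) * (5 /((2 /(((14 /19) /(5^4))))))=347/57000 = 0.01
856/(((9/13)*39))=856/27 = 31.70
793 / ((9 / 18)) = 1586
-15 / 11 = -1.36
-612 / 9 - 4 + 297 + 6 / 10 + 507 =3663/5 = 732.60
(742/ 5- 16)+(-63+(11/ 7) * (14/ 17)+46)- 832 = -60801/85 = -715.31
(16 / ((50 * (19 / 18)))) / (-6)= -24/475 = -0.05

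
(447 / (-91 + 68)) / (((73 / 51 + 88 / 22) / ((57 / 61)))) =-1299429/388631 = -3.34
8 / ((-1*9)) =-8/9 = -0.89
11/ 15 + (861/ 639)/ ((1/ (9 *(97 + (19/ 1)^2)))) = 5915851/1065 = 5554.79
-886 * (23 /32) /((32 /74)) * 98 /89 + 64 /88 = -1620.82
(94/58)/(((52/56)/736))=484288/377 = 1284.58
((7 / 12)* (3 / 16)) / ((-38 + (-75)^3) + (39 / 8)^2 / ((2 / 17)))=-14/53979007 = 0.00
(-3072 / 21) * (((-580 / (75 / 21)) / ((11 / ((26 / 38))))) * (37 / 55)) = 57135104/57475 = 994.09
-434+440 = 6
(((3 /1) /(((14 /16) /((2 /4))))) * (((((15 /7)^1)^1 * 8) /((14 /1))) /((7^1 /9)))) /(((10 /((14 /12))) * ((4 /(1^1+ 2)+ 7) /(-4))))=-1296/8575 = -0.15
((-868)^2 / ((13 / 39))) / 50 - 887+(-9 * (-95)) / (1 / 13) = 1385836/25 = 55433.44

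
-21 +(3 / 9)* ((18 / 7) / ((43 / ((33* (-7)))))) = -1101/43 = -25.60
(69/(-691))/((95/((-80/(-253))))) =-48/144419 = 0.00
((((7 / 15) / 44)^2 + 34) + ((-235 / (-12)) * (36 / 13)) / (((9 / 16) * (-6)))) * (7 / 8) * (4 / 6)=710806859/67953600 = 10.46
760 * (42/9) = 10640/3 = 3546.67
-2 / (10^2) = -1/50 = -0.02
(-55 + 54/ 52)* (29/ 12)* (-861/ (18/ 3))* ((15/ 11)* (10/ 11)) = 291929225/12584 = 23198.44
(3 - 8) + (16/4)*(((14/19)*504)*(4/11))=111851/209 = 535.17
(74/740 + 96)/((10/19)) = 18259/100 = 182.59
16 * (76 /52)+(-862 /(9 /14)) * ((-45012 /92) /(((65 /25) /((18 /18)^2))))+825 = 253173.18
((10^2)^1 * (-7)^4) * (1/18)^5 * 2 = 60025/236196 = 0.25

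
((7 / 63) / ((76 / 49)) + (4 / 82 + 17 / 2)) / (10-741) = -241751/20500164 = -0.01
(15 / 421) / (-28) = -15/11788 = 0.00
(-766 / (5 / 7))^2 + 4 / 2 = 28751094/25 = 1150043.76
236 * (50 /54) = 5900/27 = 218.52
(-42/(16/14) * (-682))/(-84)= -2387/8 = -298.38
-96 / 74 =-48/37 = -1.30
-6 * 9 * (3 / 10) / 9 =-9/5 = -1.80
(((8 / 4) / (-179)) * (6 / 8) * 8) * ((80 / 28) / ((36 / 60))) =-400/1253 = -0.32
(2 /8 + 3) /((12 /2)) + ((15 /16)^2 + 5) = 4931/768 = 6.42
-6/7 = -0.86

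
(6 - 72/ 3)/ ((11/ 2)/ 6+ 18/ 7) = -1512/293 = -5.16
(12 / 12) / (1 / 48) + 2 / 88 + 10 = 2553/44 = 58.02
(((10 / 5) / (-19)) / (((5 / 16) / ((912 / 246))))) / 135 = -256/27675 = -0.01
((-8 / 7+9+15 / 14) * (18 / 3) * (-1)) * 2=-750/7 = -107.14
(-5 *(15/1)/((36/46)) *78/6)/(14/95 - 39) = 32.07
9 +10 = 19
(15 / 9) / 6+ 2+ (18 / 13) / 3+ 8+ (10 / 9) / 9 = 22877/2106 = 10.86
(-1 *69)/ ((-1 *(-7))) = -9.86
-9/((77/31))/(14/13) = -3.36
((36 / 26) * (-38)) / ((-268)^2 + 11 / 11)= -684/933725 = 0.00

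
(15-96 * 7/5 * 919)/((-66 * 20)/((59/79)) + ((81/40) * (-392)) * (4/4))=12144029/251857 = 48.22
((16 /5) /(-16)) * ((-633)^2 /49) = -400689/245 = -1635.47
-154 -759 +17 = -896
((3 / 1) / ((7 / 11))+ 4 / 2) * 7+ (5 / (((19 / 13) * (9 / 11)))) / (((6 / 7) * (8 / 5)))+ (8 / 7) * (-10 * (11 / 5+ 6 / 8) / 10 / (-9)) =14485651/287280 = 50.42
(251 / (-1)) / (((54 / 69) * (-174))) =5773/3132 = 1.84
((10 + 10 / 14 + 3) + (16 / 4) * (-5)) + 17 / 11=-365/77 = -4.74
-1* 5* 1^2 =-5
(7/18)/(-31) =-7/558 = -0.01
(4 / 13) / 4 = 1/13 = 0.08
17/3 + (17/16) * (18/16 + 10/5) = 3451/384 = 8.99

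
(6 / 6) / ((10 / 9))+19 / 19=19/10 = 1.90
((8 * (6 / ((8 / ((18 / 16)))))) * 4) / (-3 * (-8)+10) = 27/34 = 0.79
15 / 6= 5/2 = 2.50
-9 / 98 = -0.09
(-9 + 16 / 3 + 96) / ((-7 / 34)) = -9418/21 = -448.48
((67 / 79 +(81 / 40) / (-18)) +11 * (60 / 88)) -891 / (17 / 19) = -106106447/107440 = -987.59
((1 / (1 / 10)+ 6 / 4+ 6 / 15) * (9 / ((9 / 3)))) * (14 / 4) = 2499/20 = 124.95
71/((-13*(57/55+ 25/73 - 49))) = 285065/2485587 = 0.11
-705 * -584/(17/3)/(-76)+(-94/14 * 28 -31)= -379527/323 = -1175.01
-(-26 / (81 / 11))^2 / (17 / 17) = -81796/6561 = -12.47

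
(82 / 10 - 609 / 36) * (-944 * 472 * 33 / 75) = 1708901.80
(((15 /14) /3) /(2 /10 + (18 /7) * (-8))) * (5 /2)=-125/2852 = -0.04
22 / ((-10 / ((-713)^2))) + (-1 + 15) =-5591989/5 = -1118397.80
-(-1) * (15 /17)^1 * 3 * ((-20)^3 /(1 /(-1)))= 360000/17 = 21176.47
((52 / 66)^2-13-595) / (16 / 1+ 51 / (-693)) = -4630052/121407 = -38.14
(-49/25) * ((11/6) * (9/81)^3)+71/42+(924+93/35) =355299956/382725 = 928.34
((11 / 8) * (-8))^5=-161051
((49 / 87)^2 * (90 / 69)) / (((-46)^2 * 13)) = 12005/798130866 = 0.00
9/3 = 3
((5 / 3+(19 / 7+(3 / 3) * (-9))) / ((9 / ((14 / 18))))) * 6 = -194/81 = -2.40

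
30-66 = -36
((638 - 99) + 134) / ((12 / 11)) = 7403/12 = 616.92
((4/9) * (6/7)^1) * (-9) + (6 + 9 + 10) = 151/7 = 21.57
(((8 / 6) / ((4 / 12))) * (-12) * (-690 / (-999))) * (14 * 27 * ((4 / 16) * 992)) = -114992640/37 = -3107909.19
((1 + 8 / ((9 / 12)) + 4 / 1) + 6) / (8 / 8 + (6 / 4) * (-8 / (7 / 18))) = -455/627 = -0.73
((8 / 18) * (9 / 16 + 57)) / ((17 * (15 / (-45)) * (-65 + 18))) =307/3196 = 0.10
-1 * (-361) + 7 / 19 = 6866/19 = 361.37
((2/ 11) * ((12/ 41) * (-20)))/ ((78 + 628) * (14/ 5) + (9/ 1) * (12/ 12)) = -2400/4477979 = 0.00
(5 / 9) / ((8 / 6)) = 5/12 = 0.42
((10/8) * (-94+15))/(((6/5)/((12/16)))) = -1975/32 = -61.72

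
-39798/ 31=-1283.81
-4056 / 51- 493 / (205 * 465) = -128887781/1620525 = -79.53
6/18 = 1/3 = 0.33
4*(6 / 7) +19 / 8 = 325/56 = 5.80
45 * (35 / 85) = 315/17 = 18.53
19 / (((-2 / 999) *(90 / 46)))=-48507/10 = -4850.70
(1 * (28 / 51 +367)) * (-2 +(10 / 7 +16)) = 674820/119 = 5670.76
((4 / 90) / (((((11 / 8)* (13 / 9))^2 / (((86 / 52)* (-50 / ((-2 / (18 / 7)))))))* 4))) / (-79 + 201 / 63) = -208980/52901563 = 0.00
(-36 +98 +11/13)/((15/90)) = 4902/13 = 377.08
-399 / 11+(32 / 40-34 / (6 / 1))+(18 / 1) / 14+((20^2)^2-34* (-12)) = 160368.15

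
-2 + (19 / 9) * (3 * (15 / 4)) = 87/4 = 21.75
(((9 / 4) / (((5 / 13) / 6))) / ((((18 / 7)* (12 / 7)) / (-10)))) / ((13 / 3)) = -147/8 = -18.38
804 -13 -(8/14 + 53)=5162/7 = 737.43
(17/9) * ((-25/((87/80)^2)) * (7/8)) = -2380000/68121 = -34.94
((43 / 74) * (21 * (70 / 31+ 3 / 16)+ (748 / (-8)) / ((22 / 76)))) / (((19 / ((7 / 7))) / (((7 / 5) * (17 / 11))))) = -137887799/7671136 = -17.97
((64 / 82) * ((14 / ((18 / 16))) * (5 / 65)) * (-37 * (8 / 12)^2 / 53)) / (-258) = 265216/295173801 = 0.00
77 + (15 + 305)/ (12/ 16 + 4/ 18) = 2843/7 = 406.14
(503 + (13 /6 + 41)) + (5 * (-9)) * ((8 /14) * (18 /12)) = 21319/42 = 507.60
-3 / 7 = -0.43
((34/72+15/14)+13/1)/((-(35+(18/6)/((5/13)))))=-18325/53928 = -0.34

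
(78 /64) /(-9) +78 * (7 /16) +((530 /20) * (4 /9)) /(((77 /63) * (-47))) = 1676795/49632 = 33.78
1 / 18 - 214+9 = -3689/18 = -204.94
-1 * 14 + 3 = -11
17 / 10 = 1.70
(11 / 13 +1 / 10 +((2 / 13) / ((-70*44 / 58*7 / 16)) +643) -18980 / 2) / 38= -619843457/2662660 = -232.79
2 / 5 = 0.40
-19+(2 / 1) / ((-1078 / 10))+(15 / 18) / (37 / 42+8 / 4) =-111046/5929 = -18.73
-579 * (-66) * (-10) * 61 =-23310540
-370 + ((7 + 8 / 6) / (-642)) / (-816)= -581497895/1571616 = -370.00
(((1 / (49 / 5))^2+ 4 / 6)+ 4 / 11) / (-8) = -82459/633864 = -0.13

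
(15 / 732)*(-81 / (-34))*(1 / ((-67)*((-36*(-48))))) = -15/35573248 = 0.00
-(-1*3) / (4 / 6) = 9/2 = 4.50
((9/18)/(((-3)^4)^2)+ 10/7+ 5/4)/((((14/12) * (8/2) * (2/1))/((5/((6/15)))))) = 12302225/3429216 = 3.59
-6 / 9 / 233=-2/699 = 0.00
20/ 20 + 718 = 719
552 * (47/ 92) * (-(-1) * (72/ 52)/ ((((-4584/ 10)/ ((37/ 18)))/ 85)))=-739075/4966 = -148.83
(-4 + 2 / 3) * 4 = -40/3 = -13.33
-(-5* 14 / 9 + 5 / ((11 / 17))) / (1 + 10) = 5/1089 = 0.00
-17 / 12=-1.42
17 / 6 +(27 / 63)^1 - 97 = -3937/42 = -93.74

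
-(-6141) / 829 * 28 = 171948/829 = 207.42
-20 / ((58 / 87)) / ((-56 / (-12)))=-45/7 = -6.43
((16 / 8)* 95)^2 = 36100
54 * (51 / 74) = 1377/37 = 37.22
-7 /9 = -0.78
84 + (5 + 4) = 93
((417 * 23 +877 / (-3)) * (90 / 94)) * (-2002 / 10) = -83771688/47 = -1782376.34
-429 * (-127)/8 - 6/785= 42769107/6280 = 6810.37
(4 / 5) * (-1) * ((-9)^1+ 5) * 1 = 16/5 = 3.20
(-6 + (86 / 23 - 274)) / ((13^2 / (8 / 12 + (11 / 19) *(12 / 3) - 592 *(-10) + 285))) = -32585430/3211 = -10148.06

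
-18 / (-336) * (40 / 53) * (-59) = -885/371 = -2.39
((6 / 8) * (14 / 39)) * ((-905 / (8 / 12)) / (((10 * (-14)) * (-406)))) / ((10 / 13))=-543/64960 = -0.01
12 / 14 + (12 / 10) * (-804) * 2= -67506/35 = -1928.74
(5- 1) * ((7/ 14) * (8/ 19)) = 16/19 = 0.84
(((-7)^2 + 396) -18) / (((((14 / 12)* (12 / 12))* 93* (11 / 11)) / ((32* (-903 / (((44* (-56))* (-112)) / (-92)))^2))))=536988429/47052544 = 11.41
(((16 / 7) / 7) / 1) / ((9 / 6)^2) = 64/441 = 0.15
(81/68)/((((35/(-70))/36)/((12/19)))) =-17496/323 = -54.17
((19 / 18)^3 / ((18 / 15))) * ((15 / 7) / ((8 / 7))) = 1.84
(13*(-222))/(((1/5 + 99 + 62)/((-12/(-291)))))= -2220/3007 = -0.74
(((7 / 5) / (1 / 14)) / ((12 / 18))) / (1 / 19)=2793/5 = 558.60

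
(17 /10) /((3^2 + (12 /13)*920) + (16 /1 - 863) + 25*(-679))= -221/2205290 = 0.00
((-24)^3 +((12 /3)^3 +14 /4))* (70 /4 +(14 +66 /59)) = -448718.38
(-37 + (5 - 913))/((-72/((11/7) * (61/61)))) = 165/8 = 20.62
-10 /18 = -0.56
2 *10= 20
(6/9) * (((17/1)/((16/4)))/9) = 17/54 = 0.31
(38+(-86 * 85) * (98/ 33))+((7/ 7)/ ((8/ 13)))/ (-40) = -228840749/10560 = -21670.53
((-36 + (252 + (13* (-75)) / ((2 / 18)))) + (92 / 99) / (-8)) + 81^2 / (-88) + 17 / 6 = -8630.84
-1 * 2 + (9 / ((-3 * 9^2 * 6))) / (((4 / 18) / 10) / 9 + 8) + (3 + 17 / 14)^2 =1430137/90748 = 15.76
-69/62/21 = -0.05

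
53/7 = 7.57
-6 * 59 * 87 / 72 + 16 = -1647/4 = -411.75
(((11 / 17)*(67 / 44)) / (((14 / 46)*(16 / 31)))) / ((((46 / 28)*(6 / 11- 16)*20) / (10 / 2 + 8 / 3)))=-525481/5548800 = -0.09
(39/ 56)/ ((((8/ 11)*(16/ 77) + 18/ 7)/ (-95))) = -24.30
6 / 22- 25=-24.73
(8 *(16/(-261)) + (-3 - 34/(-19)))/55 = -1687/54549 = -0.03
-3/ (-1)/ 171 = 1/57 = 0.02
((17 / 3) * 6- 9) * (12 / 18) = 50/3 = 16.67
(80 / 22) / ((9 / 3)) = 40/33 = 1.21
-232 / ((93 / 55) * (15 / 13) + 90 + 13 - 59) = -33176/6571 = -5.05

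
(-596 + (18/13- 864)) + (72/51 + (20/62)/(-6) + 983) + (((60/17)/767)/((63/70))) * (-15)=-33834724/71331 = -474.33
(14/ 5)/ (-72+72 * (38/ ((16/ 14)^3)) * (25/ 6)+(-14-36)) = 896/2404835 = 0.00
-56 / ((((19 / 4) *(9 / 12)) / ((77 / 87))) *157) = -68992/778563 = -0.09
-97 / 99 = -0.98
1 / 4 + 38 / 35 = 1.34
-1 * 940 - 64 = -1004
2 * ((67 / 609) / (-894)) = -67/272223 = 0.00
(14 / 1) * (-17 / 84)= -17/6 = -2.83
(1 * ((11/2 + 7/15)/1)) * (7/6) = 1253/180 = 6.96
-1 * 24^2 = -576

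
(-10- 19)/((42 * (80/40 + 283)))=-29/11970 = 0.00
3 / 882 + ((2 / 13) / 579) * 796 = 158525/737646 = 0.21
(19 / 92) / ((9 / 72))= 38/23 = 1.65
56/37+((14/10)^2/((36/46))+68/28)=751343/116550 = 6.45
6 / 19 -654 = -12420/19 = -653.68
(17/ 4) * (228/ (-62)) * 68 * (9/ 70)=-148257/1085 = -136.64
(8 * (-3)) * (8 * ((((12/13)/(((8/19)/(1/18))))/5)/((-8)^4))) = -19/16640 = 0.00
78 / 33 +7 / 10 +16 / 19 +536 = 1128403/2090 = 539.91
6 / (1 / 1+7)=3/4 = 0.75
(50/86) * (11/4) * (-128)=-8800/43 = -204.65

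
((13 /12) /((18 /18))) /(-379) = -13/4548 = 0.00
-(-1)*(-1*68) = -68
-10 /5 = -2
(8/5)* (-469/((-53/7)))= 26264/265 = 99.11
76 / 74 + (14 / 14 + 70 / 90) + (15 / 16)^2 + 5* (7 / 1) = 3297709/85248 = 38.68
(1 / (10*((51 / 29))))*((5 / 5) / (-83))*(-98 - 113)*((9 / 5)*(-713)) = -13088541/70550 = -185.52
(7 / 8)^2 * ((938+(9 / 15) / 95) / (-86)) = -21832097/2614400 = -8.35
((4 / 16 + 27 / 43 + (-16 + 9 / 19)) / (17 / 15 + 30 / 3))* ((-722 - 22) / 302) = 66780045/20602289 = 3.24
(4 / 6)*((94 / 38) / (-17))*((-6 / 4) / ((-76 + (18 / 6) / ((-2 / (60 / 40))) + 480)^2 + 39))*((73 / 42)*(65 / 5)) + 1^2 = 372794489/372786897 = 1.00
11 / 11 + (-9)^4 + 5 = 6567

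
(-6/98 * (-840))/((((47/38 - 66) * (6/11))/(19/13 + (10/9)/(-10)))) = -1320880/671853 = -1.97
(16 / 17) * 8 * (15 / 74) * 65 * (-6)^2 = 2246400/629 = 3571.38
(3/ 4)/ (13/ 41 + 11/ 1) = 123/1856 = 0.07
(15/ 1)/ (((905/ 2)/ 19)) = 114/181 = 0.63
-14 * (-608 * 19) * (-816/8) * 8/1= -131970048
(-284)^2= 80656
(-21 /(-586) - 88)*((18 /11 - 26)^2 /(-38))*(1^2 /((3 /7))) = 341002396/106359 = 3206.15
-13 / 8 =-1.62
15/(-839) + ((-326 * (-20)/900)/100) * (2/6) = 0.01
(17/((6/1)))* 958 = 8143/3 = 2714.33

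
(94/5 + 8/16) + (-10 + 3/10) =48/5 = 9.60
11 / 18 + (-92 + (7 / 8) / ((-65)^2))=-27800437/304200 = -91.39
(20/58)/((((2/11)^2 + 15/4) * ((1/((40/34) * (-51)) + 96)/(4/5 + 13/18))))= 1326160/917391423 = 0.00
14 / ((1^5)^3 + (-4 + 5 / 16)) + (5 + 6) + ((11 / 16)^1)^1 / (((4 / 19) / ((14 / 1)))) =70877/1376 = 51.51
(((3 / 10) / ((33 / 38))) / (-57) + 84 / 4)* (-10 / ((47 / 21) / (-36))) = 1745856/517 = 3376.90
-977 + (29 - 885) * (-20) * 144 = 2464303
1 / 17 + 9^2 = 81.06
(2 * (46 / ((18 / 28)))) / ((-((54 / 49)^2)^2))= -928132961/9565938 = -97.02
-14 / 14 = -1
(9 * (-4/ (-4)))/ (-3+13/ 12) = -108/23 = -4.70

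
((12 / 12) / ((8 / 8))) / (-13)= -1/13 = -0.08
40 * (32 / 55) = 256/11 = 23.27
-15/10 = -3/2 = -1.50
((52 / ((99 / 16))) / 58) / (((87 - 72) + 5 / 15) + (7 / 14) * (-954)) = -416/1325445 = 0.00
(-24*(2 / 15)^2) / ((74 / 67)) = -1072/2775 = -0.39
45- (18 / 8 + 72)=-117/4 = -29.25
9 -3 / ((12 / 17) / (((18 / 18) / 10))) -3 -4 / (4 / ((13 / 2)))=-37/40 = -0.92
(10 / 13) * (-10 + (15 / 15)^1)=-90/13 = -6.92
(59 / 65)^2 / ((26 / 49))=170569/109850 = 1.55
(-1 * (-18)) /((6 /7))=21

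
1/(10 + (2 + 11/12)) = 12/155 = 0.08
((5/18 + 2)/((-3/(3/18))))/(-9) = 41/2916 = 0.01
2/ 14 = 1/7 = 0.14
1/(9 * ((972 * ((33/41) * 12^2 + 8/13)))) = 533/543285792 = 0.00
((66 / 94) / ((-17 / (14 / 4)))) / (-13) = 231/20774 = 0.01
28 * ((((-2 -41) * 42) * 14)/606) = -117992/101 = -1168.24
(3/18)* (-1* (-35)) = 35/6 = 5.83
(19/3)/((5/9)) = 57/5 = 11.40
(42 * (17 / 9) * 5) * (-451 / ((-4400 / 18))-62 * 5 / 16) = -208607/30 = -6953.57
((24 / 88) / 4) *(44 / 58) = 3/58 = 0.05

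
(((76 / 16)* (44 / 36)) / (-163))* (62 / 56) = -6479/164304 = -0.04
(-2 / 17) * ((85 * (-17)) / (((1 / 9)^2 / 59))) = 812430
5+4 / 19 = 5.21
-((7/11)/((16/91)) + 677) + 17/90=-5389009/7920 = -680.43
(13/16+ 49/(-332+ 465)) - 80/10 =-2073/304 = -6.82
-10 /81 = -0.12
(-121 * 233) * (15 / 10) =-84579/2 = -42289.50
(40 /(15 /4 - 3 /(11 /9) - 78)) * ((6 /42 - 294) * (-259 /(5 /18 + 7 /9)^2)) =-321484416/9025 = -35621.54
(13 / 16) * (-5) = -65/16 = -4.06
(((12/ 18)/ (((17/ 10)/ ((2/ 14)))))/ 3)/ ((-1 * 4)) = -5/1071 = 0.00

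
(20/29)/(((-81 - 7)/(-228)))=570/319 = 1.79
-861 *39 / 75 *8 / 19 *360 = -67864.93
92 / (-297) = -92/297 = -0.31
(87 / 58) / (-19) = -3/38 = -0.08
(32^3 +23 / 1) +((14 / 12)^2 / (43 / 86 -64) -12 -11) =74907599/2286 = 32767.98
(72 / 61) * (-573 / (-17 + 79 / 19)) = 195966/3721 = 52.66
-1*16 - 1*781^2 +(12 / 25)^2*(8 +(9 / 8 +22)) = -381231143/625 = -609969.83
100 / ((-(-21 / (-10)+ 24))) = -1000/261 = -3.83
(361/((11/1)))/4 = 361/44 = 8.20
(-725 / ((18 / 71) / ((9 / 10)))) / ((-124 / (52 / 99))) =133835/12276 = 10.90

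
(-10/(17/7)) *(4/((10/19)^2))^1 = -5054/85 = -59.46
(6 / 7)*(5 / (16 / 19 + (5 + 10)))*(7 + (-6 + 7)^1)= 4560/2107 = 2.16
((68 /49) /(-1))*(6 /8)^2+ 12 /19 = -555/3724 = -0.15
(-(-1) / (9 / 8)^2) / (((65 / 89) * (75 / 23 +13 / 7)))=114632/542295 = 0.21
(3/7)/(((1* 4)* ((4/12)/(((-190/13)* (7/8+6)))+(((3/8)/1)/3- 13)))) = -94050/11304587 = -0.01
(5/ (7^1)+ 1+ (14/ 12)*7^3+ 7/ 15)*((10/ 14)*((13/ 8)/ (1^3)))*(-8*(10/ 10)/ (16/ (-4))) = 1098409/1176 = 934.02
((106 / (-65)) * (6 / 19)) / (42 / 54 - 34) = 0.02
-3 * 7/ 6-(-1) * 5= 3/2 = 1.50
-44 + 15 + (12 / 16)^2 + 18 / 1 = -167/16 = -10.44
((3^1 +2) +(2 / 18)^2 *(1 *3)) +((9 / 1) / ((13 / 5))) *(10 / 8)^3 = 265027/22464 = 11.80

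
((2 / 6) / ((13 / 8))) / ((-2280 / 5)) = -1/2223 = 0.00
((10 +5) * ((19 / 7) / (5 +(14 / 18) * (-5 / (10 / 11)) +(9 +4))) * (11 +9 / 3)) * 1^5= 540/13 = 41.54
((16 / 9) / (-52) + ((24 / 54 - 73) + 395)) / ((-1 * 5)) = -12574/195 = -64.48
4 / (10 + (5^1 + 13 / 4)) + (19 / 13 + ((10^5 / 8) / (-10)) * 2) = -2370905/949 = -2498.32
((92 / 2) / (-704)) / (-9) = 23/3168 = 0.01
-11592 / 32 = -1449/4 = -362.25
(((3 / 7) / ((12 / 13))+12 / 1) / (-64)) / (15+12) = -349/48384 = -0.01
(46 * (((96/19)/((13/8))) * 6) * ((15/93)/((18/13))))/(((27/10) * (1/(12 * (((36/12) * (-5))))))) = -11776000/1767 = -6664.40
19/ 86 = 0.22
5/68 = 0.07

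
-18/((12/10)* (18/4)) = -3.33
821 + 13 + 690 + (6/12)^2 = 6097/4 = 1524.25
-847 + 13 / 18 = -846.28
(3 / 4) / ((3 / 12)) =3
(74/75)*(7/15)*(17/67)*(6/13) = 0.05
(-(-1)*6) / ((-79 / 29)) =-174/79 = -2.20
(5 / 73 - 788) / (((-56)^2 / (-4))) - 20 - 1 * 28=-384231/8176 = -46.99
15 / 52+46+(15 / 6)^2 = 683/13 = 52.54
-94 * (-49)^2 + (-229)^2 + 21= -173232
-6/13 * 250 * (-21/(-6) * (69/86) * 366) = -66291750/559 = -118589.89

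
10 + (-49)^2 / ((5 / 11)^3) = 25575.85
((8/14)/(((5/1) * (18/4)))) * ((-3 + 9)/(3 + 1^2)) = 4/105 = 0.04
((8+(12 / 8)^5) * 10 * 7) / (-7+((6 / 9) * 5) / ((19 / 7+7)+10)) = -516465/3232 = -159.80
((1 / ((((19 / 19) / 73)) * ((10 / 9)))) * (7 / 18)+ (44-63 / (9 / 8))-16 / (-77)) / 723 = 21187/1113420 = 0.02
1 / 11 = 0.09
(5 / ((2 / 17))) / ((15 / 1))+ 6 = 53/6 = 8.83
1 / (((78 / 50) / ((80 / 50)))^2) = 1600/1521 = 1.05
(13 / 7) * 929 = 12077/7 = 1725.29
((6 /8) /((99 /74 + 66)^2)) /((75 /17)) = 23273/620757225 = 0.00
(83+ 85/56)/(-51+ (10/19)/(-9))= -809343/488936 = -1.66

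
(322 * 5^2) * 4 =32200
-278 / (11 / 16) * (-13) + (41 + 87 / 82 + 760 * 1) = 5465027/902 = 6058.79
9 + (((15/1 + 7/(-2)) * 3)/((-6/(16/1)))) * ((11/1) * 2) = -2015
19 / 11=1.73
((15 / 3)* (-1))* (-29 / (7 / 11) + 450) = -14155/7 = -2022.14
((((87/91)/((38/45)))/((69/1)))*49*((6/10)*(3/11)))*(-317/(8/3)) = -15.64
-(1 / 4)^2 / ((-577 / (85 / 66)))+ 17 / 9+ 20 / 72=440087/203104 = 2.17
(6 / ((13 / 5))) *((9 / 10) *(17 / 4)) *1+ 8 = 875/52 = 16.83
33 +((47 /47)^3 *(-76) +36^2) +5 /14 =17547/14 = 1253.36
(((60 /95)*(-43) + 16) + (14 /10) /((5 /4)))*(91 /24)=-54236/1425 = -38.06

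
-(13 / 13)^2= -1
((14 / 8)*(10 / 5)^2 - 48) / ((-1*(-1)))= -41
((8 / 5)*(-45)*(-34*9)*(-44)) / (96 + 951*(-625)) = 107712/66031 = 1.63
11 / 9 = 1.22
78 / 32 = 2.44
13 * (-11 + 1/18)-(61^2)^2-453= -249235853/18 = -13846436.28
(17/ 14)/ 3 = 17/42 = 0.40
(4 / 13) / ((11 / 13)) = 4/11 = 0.36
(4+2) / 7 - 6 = -36/7 = -5.14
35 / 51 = 0.69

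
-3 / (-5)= 3/5 = 0.60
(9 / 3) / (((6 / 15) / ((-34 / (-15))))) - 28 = -11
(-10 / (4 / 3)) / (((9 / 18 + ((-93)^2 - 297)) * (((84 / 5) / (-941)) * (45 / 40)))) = 0.04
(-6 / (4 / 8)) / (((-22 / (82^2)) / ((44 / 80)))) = 10086/5 = 2017.20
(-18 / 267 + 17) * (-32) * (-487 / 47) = 23485088/4183 = 5614.41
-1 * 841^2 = -707281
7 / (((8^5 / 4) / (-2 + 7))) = 35/8192 = 0.00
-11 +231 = 220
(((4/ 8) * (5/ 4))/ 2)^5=3125/1048576 = 0.00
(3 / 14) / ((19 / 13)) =39/266 = 0.15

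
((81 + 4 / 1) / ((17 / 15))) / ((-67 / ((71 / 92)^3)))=-26843325/52172096 = -0.51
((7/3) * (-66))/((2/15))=-1155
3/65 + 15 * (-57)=-55572/65 = -854.95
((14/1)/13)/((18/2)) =0.12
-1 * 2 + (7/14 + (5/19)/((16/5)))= -431/304 = -1.42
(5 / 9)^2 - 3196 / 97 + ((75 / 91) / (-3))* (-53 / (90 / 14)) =-3102518/102141 = -30.37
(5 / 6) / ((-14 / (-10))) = 25/42 = 0.60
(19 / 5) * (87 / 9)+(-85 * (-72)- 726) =81461/15 = 5430.73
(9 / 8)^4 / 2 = 6561/8192 = 0.80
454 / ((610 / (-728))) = -165256/305 = -541.82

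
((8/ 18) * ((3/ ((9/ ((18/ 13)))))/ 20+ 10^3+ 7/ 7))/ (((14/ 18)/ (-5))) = -260266/91 = -2860.07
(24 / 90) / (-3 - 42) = -4/675 = -0.01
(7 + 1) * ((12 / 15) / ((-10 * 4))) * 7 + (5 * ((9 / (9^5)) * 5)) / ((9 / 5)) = -1650247/1476225 = -1.12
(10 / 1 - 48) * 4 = -152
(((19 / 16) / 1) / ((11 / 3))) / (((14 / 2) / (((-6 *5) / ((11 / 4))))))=-0.50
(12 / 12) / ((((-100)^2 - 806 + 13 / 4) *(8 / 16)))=8/36789 = 0.00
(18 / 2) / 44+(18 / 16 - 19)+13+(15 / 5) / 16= -789/176 = -4.48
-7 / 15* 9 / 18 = -7/30 = -0.23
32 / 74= 16/37 = 0.43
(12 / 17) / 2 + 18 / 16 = 201/136 = 1.48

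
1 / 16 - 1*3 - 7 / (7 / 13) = -255/16 = -15.94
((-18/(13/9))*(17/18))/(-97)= 153/1261 = 0.12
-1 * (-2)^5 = 32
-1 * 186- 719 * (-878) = 631096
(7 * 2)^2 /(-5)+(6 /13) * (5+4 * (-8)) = -3358/65 = -51.66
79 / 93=0.85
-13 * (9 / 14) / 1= -117/14 = -8.36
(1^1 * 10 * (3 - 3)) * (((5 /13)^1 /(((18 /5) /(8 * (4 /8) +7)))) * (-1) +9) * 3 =0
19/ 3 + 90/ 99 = 7.24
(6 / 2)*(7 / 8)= 21/8 = 2.62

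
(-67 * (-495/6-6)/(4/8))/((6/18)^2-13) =-920.09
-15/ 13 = -1.15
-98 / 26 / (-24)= 49/312 = 0.16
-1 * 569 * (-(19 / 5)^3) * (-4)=-15611084/125 = -124888.67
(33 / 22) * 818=1227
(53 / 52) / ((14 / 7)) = 53/104 = 0.51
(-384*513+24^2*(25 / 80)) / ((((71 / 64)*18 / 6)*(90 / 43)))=-423808/15 = -28253.87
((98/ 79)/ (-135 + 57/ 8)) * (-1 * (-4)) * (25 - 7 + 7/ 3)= -191296/242451 = -0.79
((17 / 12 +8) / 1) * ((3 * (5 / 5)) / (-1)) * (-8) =226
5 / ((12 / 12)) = 5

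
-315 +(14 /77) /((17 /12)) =-58881/187 = -314.87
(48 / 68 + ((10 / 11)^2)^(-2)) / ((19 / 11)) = 4057867/3230000 = 1.26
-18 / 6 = -3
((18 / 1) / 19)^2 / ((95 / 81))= 26244/34295 = 0.77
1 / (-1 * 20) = -1/20 = -0.05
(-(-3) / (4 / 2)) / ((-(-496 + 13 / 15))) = 45/14854 = 0.00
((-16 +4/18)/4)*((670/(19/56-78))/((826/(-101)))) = -9609140/2309319 = -4.16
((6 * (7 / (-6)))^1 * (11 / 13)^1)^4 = 1230.81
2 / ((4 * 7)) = 1/14 = 0.07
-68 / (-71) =68/71 = 0.96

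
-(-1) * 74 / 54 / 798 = 37/21546 = 0.00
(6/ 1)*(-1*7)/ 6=-7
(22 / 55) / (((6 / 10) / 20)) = 40/3 = 13.33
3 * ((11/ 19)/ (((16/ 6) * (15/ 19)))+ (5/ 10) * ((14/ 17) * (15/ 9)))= 1961/680 = 2.88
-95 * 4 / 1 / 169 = -380/169 = -2.25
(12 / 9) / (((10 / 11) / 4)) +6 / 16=749/120 = 6.24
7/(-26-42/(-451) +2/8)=-12628/46285 = -0.27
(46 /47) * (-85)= -3910/47 = -83.19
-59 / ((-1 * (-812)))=-59/812 = -0.07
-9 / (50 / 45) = -81/10 = -8.10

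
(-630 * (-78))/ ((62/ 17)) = 417690/31 = 13473.87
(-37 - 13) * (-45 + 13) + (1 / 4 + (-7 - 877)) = 716.25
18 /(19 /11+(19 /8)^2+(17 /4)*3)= 0.89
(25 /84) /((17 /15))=125/476 = 0.26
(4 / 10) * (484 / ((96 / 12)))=121/5 = 24.20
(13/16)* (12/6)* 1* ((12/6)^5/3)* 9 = 156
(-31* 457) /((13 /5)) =-70835/13 = -5448.85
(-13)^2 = 169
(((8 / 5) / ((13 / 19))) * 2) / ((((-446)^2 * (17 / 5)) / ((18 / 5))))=1368/54950545 = 0.00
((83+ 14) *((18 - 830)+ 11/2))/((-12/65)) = 423748.54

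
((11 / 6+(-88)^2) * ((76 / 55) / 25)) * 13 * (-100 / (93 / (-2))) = 3339440/279 = 11969.32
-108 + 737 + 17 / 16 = 10081/16 = 630.06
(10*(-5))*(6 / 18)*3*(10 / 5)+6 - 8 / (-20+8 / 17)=-7768/83 = -93.59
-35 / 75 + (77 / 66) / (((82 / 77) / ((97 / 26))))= 77189/21320 = 3.62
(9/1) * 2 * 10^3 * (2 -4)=-36000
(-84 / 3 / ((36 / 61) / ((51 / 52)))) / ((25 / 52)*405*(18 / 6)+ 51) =-7259/99081 = -0.07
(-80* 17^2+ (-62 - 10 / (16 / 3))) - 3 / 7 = -1298321/56 = -23184.30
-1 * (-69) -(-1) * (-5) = 64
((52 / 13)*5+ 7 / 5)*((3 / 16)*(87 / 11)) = 27927/880 = 31.74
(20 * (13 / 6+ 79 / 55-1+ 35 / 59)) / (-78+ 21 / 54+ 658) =746772/6780103 = 0.11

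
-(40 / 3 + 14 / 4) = -101/6 = -16.83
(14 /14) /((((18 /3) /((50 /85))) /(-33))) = -3.24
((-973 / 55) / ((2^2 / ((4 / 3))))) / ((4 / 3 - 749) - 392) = 973/188045 = 0.01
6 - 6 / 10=27/5 = 5.40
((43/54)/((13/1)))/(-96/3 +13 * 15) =43/114426 = 0.00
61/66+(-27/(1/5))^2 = 1202911/66 = 18225.92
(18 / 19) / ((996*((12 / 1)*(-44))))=-1/555104 = 0.00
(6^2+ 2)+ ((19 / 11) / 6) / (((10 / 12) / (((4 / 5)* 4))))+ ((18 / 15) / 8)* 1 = 43181/1100 = 39.26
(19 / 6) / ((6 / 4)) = 19/9 = 2.11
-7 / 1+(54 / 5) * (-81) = -4409/5 = -881.80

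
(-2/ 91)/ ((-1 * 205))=2/18655 = 0.00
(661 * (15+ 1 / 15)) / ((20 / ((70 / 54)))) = 645.50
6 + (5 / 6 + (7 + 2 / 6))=85/6 = 14.17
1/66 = 0.02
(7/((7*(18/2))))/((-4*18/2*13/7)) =-7/4212 = 0.00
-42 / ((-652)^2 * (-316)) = 21/67166432 = 0.00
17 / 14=1.21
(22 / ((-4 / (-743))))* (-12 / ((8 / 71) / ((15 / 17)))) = -26112735/68 = -384010.81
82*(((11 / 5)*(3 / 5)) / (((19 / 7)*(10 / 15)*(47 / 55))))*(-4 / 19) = -1250172/84835 = -14.74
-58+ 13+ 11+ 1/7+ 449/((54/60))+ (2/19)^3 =200948627/432117 = 465.03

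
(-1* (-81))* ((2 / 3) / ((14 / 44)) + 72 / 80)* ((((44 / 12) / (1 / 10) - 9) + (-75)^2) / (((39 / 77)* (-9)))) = -300852.31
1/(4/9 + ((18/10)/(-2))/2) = -180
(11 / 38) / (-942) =-11/35796 = 0.00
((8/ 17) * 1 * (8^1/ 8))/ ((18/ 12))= 16/51 = 0.31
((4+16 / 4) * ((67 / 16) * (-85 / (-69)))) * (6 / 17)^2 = 2010/391 = 5.14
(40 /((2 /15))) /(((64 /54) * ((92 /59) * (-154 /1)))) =-119475/113344 = -1.05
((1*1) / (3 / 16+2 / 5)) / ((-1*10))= -8/47 = -0.17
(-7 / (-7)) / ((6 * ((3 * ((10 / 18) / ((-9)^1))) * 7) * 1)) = -9/70 = -0.13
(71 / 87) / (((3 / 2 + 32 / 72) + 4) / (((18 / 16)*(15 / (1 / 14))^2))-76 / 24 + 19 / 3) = 42269850/164025131 = 0.26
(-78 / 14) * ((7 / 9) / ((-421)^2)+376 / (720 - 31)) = -599788367/197269233 = -3.04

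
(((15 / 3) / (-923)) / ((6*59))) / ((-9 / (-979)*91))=-4895/267601698 = 0.00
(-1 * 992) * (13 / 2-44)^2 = -1395000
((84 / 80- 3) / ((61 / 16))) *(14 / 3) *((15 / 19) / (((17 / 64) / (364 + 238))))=-4270.68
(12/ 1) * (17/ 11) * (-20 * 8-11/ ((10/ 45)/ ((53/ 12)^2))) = -1836969/88 = -20874.65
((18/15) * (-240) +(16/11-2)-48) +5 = -3647/11 = -331.55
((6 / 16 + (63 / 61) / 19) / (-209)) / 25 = -3981/48446200 = 0.00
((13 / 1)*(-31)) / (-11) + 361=4374/11 = 397.64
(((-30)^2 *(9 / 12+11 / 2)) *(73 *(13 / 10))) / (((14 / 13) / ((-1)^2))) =13879125/28 = 495683.04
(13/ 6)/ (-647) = -13/3882 = 0.00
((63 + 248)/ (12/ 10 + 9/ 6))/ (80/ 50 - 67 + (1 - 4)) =-7775/4617 = -1.68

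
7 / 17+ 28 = 483/17 = 28.41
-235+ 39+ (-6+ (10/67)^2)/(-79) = -69480842/354631 = -195.92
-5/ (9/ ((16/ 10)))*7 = -56/9 = -6.22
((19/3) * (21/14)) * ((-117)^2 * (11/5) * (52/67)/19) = 3915054/335 = 11686.73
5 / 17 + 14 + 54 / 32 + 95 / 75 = 17.25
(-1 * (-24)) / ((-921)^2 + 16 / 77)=1848/65314573 = 0.00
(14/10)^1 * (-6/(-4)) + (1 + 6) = 91/10 = 9.10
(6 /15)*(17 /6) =17/15 = 1.13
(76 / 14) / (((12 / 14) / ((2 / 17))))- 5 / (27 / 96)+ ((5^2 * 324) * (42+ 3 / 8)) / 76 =104634563/23256 = 4499.25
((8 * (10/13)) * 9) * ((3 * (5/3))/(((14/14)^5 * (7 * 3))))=1200/91 = 13.19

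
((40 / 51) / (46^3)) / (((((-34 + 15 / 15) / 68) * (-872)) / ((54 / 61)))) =15/889882213 = 0.00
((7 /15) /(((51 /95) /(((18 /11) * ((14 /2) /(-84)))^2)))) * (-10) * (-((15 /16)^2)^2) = 33665625/269615104 = 0.12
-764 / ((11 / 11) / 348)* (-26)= 6912672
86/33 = 2.61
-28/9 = -3.11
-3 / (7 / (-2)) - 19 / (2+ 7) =-79/63 = -1.25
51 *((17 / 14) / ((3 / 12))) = 1734/7 = 247.71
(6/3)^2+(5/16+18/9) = 101/16 = 6.31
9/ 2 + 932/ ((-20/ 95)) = -8845/2 = -4422.50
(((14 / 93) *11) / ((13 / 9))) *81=37422/403 = 92.86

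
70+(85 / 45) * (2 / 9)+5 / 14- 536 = -527563/1134 = -465.22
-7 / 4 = -1.75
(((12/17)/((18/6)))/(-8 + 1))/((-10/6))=12/595 = 0.02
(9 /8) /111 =3/296 = 0.01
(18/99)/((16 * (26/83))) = 83/2288 = 0.04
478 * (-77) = -36806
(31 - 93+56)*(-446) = 2676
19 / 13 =1.46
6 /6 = 1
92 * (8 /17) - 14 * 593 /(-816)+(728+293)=438383/408 = 1074.47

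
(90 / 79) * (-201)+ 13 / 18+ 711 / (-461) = -150648415/655542 = -229.81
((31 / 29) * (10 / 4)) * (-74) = -5735/29 = -197.76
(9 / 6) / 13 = 3/26 = 0.12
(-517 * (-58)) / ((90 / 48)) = 239888/15 = 15992.53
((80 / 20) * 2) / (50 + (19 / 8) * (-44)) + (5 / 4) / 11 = -159/4796 = -0.03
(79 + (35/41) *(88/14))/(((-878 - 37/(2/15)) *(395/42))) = -0.01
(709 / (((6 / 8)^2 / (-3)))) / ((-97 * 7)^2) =-11344/1383123 = -0.01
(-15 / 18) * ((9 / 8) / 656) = -15/10496 = 0.00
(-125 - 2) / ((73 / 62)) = -7874/73 = -107.86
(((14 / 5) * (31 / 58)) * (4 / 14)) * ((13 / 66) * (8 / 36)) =806/43065 = 0.02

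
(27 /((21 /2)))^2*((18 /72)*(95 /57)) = 135/49 = 2.76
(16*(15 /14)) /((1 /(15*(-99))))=-178200/7 = -25457.14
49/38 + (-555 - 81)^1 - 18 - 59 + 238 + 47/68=-611141/1292 = -473.02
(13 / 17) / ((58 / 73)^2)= 69277/57188 = 1.21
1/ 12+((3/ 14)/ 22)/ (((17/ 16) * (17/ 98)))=5195/38148 = 0.14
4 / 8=1/2 = 0.50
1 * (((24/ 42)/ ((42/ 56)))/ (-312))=-2/819 = 0.00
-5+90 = 85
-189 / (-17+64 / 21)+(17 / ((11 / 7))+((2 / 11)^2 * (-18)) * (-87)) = 2699138/35453 = 76.13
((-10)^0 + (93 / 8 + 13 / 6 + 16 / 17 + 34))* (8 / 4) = 20291/204 = 99.47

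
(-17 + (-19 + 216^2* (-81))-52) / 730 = -1889612/365 = -5177.02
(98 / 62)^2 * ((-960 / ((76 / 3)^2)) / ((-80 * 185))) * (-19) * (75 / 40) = -194481/21618656 = -0.01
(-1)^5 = -1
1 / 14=0.07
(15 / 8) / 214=15/1712 = 0.01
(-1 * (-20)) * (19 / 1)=380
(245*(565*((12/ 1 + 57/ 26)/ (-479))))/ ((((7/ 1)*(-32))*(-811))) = -7296975/323206208 = -0.02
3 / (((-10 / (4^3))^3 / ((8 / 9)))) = -262144/375 = -699.05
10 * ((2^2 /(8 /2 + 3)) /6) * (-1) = -20/21 = -0.95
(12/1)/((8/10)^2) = 75/4 = 18.75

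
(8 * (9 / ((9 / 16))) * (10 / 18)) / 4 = 160/9 = 17.78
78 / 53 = 1.47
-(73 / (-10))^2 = -5329/100 = -53.29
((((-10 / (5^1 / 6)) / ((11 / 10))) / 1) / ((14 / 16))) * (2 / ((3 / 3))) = -1920/77 = -24.94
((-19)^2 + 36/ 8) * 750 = 274125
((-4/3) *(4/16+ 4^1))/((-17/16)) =16/3 = 5.33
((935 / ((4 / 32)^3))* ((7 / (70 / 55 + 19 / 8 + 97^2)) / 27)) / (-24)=-36861440/67093353 = -0.55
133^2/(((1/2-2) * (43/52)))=-1839656/129 = -14260.90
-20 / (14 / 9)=-90/7 = -12.86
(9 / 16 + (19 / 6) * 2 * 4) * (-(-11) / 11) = 1243/48 = 25.90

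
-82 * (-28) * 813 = 1866648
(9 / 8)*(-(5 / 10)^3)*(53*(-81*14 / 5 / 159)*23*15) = 117369/32 = 3667.78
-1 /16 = -0.06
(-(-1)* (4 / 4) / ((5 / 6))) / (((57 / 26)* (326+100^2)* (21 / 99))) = 286/1144465 = 0.00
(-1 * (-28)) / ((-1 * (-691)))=28/691 = 0.04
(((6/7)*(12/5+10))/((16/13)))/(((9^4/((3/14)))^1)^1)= 403/1428840 = 0.00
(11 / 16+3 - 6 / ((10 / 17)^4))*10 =-464251/1000 = -464.25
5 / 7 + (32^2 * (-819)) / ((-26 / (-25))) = -5644795/7 = -806399.29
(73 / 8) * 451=32923/8 = 4115.38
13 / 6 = 2.17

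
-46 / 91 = -0.51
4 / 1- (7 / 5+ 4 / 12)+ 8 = 154/15 = 10.27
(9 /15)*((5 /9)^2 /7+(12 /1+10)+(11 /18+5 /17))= 442417/32130 = 13.77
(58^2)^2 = 11316496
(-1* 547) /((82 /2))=-547/41 = -13.34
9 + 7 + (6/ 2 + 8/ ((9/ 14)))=283/9 = 31.44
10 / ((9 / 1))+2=28/9 = 3.11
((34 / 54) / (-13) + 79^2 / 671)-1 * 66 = -13365202/235521 = -56.75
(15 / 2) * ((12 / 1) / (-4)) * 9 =-405/2 = -202.50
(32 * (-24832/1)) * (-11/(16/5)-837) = 667831808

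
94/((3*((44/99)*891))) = 47/594 = 0.08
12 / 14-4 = -22/7 = -3.14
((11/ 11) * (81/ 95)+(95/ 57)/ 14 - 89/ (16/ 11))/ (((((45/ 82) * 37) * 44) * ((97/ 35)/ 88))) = -78805649/36823140 = -2.14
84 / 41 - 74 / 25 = -934/1025 = -0.91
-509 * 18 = -9162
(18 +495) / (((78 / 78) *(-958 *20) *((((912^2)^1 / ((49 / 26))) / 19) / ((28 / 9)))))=-343/95646720 = 0.00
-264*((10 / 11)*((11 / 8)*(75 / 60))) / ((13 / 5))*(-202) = 416625/13 = 32048.08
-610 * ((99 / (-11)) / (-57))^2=-5490/361 = -15.21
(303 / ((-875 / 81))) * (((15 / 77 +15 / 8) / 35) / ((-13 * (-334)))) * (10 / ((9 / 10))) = -139077/32764732 = 0.00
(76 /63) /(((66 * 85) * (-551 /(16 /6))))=-16/15374205 = 0.00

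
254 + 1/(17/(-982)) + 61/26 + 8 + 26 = 102801/442 = 232.58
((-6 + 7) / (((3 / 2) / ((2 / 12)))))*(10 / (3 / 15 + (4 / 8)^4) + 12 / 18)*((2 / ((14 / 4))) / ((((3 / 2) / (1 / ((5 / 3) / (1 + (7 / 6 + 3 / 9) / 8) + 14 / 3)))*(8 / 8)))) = 61864/228879 = 0.27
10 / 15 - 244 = -243.33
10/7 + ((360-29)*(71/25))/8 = 166507/1400 = 118.93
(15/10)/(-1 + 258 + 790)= 1/698 = 0.00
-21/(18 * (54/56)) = -98/81 = -1.21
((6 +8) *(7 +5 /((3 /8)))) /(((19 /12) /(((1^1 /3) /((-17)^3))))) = -3416/280041 = -0.01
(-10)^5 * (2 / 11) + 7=-199923/11 = -18174.82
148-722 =-574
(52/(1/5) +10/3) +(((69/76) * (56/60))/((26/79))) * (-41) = 2338163/14820 = 157.77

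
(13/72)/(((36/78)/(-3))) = -169/144 = -1.17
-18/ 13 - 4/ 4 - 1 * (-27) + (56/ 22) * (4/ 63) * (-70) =17120/1287 = 13.30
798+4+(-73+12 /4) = 732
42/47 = 0.89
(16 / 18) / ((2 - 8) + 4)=-4/9 = -0.44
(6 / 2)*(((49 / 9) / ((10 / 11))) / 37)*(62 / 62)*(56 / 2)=7546/555 = 13.60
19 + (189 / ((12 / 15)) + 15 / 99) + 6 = 34505/132 = 261.40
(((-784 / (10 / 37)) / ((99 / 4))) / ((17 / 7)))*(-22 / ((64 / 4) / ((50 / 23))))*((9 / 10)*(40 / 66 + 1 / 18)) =3325042/38709 = 85.90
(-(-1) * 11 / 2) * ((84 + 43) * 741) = 517588.50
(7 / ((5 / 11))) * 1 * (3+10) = 1001/5 = 200.20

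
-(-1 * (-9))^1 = -9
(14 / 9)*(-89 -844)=-4354/3 = -1451.33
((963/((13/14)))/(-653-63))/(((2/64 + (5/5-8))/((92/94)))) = 4961376/24389287 = 0.20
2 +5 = 7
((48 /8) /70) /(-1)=-3/35 = -0.09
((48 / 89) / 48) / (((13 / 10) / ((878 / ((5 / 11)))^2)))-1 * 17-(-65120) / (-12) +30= 465707599/17355 = 26834.20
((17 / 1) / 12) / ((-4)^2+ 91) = 17/1284 = 0.01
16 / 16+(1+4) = 6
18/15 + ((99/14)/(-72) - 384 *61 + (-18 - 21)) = -13138663/560 = -23461.90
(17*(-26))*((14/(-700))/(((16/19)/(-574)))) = -1205113/200 = -6025.56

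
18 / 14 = 9/7 = 1.29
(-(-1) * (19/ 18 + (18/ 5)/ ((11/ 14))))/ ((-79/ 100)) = -55810/7821 = -7.14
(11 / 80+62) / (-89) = -4971/7120 = -0.70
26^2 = 676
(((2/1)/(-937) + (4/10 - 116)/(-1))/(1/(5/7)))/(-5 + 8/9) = -696312/34669 = -20.08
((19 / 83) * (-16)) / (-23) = 304/1909 = 0.16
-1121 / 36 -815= -30461/36 = -846.14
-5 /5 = -1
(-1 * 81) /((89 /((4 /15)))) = -108/445 = -0.24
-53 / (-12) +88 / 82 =2701/492 = 5.49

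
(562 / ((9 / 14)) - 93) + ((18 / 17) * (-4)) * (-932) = 723463/153 = 4728.52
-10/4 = -5/2 = -2.50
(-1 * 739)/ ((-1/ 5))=3695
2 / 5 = 0.40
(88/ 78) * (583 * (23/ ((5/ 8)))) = 4719968/195 = 24204.96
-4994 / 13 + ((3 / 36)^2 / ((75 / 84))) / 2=-8989109/23400 = -384.15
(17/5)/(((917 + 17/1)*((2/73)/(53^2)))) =3485969/9340 = 373.23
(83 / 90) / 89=83/8010 = 0.01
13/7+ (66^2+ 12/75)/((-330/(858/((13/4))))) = -3047687/875 = -3483.07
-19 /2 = -9.50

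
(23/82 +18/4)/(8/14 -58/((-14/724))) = 49/30750 = 0.00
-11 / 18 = -0.61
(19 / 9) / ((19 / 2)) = 2/9 = 0.22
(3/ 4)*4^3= 48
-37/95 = -0.39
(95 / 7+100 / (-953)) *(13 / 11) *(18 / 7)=21021390/513667 = 40.92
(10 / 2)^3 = 125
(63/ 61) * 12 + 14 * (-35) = -29134/61 = -477.61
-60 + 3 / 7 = -417/7 = -59.57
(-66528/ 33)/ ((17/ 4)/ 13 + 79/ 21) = -2201472/4465 = -493.05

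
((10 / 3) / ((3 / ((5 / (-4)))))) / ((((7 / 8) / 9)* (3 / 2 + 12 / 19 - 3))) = 3800/231 = 16.45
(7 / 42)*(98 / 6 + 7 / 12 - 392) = -4501/72 = -62.51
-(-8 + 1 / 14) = 111/14 = 7.93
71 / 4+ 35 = 211/4 = 52.75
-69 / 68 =-1.01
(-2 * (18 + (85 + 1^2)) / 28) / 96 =-13/168 = -0.08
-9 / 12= -3/4 = -0.75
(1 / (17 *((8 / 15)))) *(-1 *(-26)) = 195/68 = 2.87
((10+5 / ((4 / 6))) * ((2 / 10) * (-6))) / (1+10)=-21/11 = -1.91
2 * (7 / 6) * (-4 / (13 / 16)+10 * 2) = 35.18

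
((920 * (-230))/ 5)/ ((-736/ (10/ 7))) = 575/7 = 82.14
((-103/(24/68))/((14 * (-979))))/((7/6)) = 1751/95942 = 0.02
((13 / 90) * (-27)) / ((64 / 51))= -1989/640 = -3.11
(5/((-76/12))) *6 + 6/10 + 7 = 272/95 = 2.86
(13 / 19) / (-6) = -13/114 = -0.11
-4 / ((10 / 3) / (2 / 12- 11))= 13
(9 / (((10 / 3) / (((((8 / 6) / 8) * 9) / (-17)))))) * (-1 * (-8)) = -162/85 = -1.91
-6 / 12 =-1/2 = -0.50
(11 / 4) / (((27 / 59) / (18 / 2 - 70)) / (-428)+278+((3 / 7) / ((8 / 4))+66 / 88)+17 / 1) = 2695651/290115080 = 0.01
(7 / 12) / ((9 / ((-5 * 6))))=-35/18 = -1.94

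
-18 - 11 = -29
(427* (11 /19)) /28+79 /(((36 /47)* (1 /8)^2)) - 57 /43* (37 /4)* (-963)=18417.67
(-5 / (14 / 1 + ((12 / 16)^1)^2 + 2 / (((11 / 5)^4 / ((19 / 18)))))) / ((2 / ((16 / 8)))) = -10541520/30892177 = -0.34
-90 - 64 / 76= -1726/19 = -90.84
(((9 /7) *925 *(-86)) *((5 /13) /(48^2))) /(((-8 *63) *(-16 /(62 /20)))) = -1233025/187858944 = -0.01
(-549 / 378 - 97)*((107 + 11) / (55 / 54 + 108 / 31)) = -136132470/52759 = -2580.27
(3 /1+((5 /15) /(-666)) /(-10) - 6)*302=-9050789/9990 = -905.98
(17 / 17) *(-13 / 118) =-13/118 = -0.11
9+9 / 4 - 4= 7.25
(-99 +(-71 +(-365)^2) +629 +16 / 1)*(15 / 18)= 334250/3 = 111416.67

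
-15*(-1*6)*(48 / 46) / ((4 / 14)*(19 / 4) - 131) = -2016/2783 = -0.72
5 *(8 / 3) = 40/3 = 13.33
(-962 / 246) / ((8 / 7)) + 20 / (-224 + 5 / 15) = -2318297/660264 = -3.51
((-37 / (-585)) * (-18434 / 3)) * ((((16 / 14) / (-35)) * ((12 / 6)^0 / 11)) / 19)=419728/6912675 = 0.06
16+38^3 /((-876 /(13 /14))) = -64639/1533 = -42.17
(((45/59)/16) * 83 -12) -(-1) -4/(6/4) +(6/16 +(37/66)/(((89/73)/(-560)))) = -246603381/924176 = -266.84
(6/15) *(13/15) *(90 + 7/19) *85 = 758914/285 = 2662.86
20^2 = 400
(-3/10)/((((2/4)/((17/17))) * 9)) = -1/15 = -0.07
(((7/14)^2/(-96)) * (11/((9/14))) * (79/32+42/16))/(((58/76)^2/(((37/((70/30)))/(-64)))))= 23949101/248020992 = 0.10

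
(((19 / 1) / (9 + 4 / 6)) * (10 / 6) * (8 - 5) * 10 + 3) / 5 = 2937/145 = 20.26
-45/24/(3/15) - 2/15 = -1141/120 = -9.51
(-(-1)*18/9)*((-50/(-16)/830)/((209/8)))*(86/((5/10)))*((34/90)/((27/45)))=14620/468369 = 0.03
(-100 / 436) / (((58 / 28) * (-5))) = 70/3161 = 0.02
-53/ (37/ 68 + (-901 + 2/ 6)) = 10812/183625 = 0.06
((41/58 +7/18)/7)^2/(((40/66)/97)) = 21819083/5563215 = 3.92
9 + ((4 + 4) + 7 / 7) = 18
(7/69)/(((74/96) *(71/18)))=2016/60421 = 0.03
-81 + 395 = 314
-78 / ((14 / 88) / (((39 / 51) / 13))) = -3432/119 = -28.84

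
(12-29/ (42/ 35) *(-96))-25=2307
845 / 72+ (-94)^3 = -59801203/72 = -830572.26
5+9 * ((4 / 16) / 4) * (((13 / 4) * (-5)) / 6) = 445/128 = 3.48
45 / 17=2.65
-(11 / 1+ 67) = -78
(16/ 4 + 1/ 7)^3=24389/343 = 71.10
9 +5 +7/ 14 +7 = 21.50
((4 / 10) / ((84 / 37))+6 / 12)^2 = 5041/11025 = 0.46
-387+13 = -374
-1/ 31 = -0.03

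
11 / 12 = 0.92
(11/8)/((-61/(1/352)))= -1/15616 = 0.00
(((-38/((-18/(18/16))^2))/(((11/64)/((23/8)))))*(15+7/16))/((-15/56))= 755573/5280 = 143.10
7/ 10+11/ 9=173/90 = 1.92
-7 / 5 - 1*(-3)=1.60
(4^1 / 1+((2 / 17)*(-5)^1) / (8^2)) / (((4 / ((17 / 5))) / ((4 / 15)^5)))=17368/3796875 = 0.00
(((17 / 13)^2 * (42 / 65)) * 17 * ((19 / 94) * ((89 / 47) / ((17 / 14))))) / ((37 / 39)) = 6.24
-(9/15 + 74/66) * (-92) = 158.35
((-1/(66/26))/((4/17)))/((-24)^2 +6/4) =-221/76230 = 0.00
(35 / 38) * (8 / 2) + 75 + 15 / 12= 6075/76 = 79.93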